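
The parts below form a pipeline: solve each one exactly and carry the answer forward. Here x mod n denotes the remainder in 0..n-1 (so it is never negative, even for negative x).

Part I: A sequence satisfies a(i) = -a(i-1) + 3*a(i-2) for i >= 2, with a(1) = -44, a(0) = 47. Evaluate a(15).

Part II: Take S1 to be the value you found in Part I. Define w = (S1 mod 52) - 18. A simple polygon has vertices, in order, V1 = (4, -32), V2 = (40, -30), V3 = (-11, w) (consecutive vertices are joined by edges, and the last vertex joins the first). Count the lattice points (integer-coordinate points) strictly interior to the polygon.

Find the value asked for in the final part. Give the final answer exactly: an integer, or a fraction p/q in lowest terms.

Part I: a(2) = -1*(-44) + 3*(47) = 185; iterating: a(2)=185, a(3)=-317, a(4)=872, a(5)=-1823, a(6)=4439, a(7)=-9908, a(8)=23225, a(9)=-52949, a(10)=122624, a(11)=-281471, a(12)=649343, a(13)=-1493756, a(14)=3441785, a(15)=-7923053; answer -7923053
Part II: S1 = -7923053; w = 13; cross terms: (4*-30 - 40*-32)=1160, (40*13 - -11*-30)=190, (-11*-32 - 4*13)=300; twice the area = |1650| = 1650; area = 825; boundary points = 2 + 1 + 15 = 18; strictly interior points = area - boundary/2 + 1 = 817; answer 817

817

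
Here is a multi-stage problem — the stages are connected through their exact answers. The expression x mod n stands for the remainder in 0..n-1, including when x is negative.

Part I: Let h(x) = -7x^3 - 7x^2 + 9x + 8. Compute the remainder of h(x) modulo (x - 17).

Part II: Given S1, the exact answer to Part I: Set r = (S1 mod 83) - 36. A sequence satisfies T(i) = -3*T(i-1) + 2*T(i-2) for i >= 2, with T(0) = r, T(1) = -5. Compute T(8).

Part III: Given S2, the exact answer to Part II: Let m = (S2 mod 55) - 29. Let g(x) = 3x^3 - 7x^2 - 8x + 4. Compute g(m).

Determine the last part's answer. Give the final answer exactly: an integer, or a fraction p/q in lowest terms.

Part I: remainder = value at the root: -7*(17)^3 - 7*(17)^2 + 9*(17)^1 + 8 = (-34391) + (-2023) + (153) + (8) = -36253; answer -36253
Part II: S1 = -36253; r = -18; T(2) = -3*(-5) + 2*(-18) = -21; iterating: T(2)=-21, T(3)=53, T(4)=-201, T(5)=709, T(6)=-2529, T(7)=9005, T(8)=-32073; answer -32073
Part III: S2 = -32073; m = 18; 3*(18)^3 - 7*(18)^2 - 8*(18)^1 + 4 = (17496) + (-2268) + (-144) + (4) = 15088; answer 15088

15088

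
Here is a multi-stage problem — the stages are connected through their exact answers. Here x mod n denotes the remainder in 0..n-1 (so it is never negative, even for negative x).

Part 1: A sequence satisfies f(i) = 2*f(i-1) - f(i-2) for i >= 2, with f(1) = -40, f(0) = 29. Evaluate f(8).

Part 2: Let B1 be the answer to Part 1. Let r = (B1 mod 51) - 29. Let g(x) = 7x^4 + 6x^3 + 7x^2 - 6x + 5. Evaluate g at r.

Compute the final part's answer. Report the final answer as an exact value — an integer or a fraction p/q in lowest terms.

50819

Part 1: f(2) = 2*(-40) - 1*(29) = -109; iterating: f(2)=-109, f(3)=-178, f(4)=-247, f(5)=-316, f(6)=-385, f(7)=-454, f(8)=-523; answer -523
Part 2: B1 = -523; r = 9; 7*(9)^4 + 6*(9)^3 + 7*(9)^2 - 6*(9)^1 + 5 = (45927) + (4374) + (567) + (-54) + (5) = 50819; answer 50819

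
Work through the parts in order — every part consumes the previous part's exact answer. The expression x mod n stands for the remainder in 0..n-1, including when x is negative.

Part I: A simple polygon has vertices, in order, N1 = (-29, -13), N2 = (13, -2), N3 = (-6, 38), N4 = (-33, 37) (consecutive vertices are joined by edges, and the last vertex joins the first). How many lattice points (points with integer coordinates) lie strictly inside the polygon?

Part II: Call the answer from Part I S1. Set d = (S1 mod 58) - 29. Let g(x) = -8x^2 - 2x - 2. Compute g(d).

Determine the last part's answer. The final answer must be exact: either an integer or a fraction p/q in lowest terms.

-5052

Part I: cross terms: (-29*-2 - 13*-13)=227, (13*38 - -6*-2)=482, (-6*37 - -33*38)=1032, (-33*-13 - -29*37)=1502; twice the area = |3243| = 3243; area = 3243/2; boundary points = 1 + 1 + 1 + 2 = 5; strictly interior points = area - boundary/2 + 1 = 1620; answer 1620
Part II: S1 = 1620; d = 25; -8*(25)^2 - 2*(25)^1 - 2 = (-5000) + (-50) + (-2) = -5052; answer -5052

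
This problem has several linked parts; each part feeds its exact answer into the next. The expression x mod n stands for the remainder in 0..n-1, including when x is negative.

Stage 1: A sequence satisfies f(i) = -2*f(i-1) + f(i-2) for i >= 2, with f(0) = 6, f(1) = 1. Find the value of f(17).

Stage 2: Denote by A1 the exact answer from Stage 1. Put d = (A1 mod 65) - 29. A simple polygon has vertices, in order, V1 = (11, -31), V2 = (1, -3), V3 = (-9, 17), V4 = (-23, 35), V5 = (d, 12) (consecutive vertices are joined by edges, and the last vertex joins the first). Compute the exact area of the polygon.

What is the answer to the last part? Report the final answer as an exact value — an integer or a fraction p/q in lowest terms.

Stage 1: f(2) = -2*(1) + 1*(6) = 4; iterating: f(2)=4, f(3)=-7, f(4)=18, f(5)=-43, f(6)=104, f(7)=-251, f(8)=606, f(9)=-1463, f(10)=3532, f(11)=-8527, f(12)=20586, f(13)=-49699, f(14)=119984, f(15)=-289667, f(16)=699318, f(17)=-1688303; answer -1688303
Stage 2: A1 = -1688303; d = -22; cross terms: (11*-3 - 1*-31)=-2, (1*17 - -9*-3)=-10, (-9*35 - -23*17)=76, (-23*12 - -22*35)=494, (-22*-31 - 11*12)=550; twice the area = |1108| = 1108; area = 554; answer 554

554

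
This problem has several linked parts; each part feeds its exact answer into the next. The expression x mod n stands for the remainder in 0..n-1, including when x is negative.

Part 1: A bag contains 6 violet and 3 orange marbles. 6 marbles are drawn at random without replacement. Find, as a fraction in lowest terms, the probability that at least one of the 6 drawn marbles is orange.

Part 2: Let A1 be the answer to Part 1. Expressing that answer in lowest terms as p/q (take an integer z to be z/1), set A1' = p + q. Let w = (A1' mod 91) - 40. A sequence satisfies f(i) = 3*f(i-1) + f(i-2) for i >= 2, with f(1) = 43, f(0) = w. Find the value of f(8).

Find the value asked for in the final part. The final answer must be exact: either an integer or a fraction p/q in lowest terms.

Part 1: total draws C(9,6) = 84; complement C(6,6) = 1; favorable 84 - 1 = 83; P = 83/84; answer 83/84
Part 2: A1 = 83/84; threaded value p + q = 167; w = 36; f(2) = 3*(43) + 1*(36) = 165; iterating: f(2)=165, f(3)=538, f(4)=1779, f(5)=5875, f(6)=19404, f(7)=64087, f(8)=211665; answer 211665

211665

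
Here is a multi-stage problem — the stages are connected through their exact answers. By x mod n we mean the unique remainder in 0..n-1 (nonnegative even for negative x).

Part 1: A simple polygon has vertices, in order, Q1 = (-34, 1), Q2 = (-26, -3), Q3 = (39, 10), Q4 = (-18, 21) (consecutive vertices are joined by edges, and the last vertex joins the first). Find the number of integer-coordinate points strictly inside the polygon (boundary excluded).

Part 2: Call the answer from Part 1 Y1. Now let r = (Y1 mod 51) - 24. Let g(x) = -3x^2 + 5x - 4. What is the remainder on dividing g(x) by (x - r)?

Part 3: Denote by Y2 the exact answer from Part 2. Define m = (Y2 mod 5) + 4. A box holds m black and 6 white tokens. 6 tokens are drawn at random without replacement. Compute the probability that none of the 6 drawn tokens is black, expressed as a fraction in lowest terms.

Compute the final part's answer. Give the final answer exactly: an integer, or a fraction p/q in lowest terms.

1/462

Part 1: cross terms: (-34*-3 - -26*1)=128, (-26*10 - 39*-3)=-143, (39*21 - -18*10)=999, (-18*1 - -34*21)=696; twice the area = |1680| = 1680; area = 840; boundary points = 4 + 13 + 1 + 4 = 22; strictly interior points = area - boundary/2 + 1 = 830; answer 830
Part 2: Y1 = 830; r = -10; remainder = value at the root: -3*(-10)^2 + 5*(-10)^1 - 4 = (-300) + (-50) + (-4) = -354; answer -354
Part 3: Y2 = -354; m = 5; total draws C(11,6) = 462; favorable C(6,6) = 1; P = 1/462; answer 1/462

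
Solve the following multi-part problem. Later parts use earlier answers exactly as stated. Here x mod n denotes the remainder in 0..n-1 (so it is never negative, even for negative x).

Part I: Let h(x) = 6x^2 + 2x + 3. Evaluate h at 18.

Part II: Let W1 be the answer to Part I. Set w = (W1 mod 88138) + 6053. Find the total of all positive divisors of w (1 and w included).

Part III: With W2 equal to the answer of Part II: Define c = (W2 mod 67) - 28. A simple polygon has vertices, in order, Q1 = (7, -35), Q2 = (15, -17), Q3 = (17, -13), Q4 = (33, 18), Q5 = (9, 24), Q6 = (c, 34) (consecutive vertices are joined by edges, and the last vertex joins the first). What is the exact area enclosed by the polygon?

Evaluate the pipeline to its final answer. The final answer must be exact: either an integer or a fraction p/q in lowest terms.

3113/2

Part I: 6*(18)^2 + 2*(18)^1 + 3 = (1944) + (36) + (3) = 1983; answer 1983
Part II: W1 = 1983; w = 8036; 8036 = 2^2 * 7^2 * 41; sigma = (1 + 2 + 4) * (1 + 7 + 49) * (1 + 41) = 7 * 57 * 42 = 16758; answer 16758
Part III: W2 = 16758; c = -20; cross terms: (7*-17 - 15*-35)=406, (15*-13 - 17*-17)=94, (17*18 - 33*-13)=735, (33*24 - 9*18)=630, (9*34 - -20*24)=786, (-20*-35 - 7*34)=462; twice the area = |3113| = 3113; area = 3113/2; answer 3113/2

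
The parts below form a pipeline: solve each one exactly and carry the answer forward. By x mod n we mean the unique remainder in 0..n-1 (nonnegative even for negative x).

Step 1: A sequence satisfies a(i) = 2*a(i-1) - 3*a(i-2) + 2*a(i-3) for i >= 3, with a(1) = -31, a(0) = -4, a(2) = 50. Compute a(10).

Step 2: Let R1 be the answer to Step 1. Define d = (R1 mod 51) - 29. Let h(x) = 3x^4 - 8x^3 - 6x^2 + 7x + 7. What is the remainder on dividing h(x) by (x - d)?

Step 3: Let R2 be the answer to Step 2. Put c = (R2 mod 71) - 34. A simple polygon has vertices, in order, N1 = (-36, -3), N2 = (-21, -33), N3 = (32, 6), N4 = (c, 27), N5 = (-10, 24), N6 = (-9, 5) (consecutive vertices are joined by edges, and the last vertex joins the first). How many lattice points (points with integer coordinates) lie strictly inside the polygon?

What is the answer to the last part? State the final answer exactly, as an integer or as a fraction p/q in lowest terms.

2085

Step 1: a(3) = 2*(50) - 3*(-31) + 2*(-4) = 185; iterating: a(3)=185, a(4)=158, a(5)=-139, a(6)=-382, a(7)=-31, a(8)=806, a(9)=941, a(10)=-598; answer -598
Step 2: R1 = -598; d = -15; remainder = value at the root: 3*(-15)^4 - 8*(-15)^3 - 6*(-15)^2 + 7*(-15)^1 + 7 = (151875) + (27000) + (-1350) + (-105) + (7) = 177427; answer 177427
Step 3: R2 = 177427; c = 35; cross terms: (-36*-33 - -21*-3)=1125, (-21*6 - 32*-33)=930, (32*27 - 35*6)=654, (35*24 - -10*27)=1110, (-10*5 - -9*24)=166, (-9*-3 - -36*5)=207; twice the area = |4192| = 4192; area = 2096; boundary points = 15 + 1 + 3 + 3 + 1 + 1 = 24; strictly interior points = area - boundary/2 + 1 = 2085; answer 2085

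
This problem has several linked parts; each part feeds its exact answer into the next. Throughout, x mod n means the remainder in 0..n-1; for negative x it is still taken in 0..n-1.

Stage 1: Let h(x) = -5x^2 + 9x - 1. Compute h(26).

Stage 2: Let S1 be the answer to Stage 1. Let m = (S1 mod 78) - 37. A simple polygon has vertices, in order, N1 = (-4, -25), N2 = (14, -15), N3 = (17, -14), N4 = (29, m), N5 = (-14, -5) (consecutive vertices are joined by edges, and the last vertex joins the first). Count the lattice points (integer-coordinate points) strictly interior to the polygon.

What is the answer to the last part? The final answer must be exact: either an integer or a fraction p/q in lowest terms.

739

Stage 1: -5*(26)^2 + 9*(26)^1 - 1 = (-3380) + (234) + (-1) = -3147; answer -3147
Stage 2: S1 = -3147; m = 14; cross terms: (-4*-15 - 14*-25)=410, (14*-14 - 17*-15)=59, (17*14 - 29*-14)=644, (29*-5 - -14*14)=51, (-14*-25 - -4*-5)=330; twice the area = |1494| = 1494; area = 747; boundary points = 2 + 1 + 4 + 1 + 10 = 18; strictly interior points = area - boundary/2 + 1 = 739; answer 739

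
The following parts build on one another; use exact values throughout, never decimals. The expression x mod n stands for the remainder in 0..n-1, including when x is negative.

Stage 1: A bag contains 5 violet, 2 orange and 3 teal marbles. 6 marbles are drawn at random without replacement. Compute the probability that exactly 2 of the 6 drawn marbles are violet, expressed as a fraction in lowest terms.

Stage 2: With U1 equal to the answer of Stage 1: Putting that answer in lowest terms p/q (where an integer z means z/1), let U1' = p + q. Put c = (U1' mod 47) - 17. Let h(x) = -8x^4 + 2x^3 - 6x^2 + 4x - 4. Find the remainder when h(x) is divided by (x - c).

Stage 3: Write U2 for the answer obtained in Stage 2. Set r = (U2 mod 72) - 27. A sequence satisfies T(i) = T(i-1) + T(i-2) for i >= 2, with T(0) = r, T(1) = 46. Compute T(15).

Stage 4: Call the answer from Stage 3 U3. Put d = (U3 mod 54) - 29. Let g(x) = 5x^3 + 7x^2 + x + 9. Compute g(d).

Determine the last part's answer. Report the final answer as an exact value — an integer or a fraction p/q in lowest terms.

31455

Stage 1: total draws C(10,6) = 210; favorable C(5,2)*C(5,4) = 50; P = 5/21; answer 5/21
Stage 2: U1 = 5/21; threaded value p + q = 26; c = 9; remainder = value at the root: -8*(9)^4 + 2*(9)^3 - 6*(9)^2 + 4*(9)^1 - 4 = (-52488) + (1458) + (-486) + (36) + (-4) = -51484; answer -51484
Stage 3: U2 = -51484; r = 41; T(2) = 1*(46) + 1*(41) = 87; iterating: T(2)=87, T(3)=133, T(4)=220, T(5)=353, T(6)=573, T(7)=926, T(8)=1499, T(9)=2425, T(10)=3924, T(11)=6349, T(12)=10273, T(13)=16622, T(14)=26895, T(15)=43517; answer 43517
Stage 4: U3 = 43517; d = 18; 5*(18)^3 + 7*(18)^2 + 1*(18)^1 + 9 = (29160) + (2268) + (18) + (9) = 31455; answer 31455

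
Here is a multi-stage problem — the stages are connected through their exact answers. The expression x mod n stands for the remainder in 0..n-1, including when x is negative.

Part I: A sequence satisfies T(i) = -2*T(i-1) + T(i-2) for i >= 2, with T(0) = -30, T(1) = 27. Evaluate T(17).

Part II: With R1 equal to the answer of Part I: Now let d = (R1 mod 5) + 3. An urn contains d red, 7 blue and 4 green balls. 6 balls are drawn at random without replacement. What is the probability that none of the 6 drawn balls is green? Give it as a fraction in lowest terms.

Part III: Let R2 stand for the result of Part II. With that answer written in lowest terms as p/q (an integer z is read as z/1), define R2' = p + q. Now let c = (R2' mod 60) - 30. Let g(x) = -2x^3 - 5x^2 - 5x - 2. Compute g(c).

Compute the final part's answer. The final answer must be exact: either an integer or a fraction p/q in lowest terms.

Part I: T(2) = -2*(27) + 1*(-30) = -84; iterating: T(2)=-84, T(3)=195, T(4)=-474, T(5)=1143, T(6)=-2760, T(7)=6663, T(8)=-16086, T(9)=38835, T(10)=-93756, T(11)=226347, T(12)=-546450, T(13)=1319247, T(14)=-3184944, T(15)=7689135, T(16)=-18563214, T(17)=44815563; answer 44815563
Part II: R1 = 44815563; d = 6; total draws C(17,6) = 12376; favorable C(13,6) = 1716; P = 33/238; answer 33/238
Part III: R2 = 33/238; threaded value p + q = 271; c = 1; -2*(1)^3 - 5*(1)^2 - 5*(1)^1 - 2 = (-2) + (-5) + (-5) + (-2) = -14; answer -14

-14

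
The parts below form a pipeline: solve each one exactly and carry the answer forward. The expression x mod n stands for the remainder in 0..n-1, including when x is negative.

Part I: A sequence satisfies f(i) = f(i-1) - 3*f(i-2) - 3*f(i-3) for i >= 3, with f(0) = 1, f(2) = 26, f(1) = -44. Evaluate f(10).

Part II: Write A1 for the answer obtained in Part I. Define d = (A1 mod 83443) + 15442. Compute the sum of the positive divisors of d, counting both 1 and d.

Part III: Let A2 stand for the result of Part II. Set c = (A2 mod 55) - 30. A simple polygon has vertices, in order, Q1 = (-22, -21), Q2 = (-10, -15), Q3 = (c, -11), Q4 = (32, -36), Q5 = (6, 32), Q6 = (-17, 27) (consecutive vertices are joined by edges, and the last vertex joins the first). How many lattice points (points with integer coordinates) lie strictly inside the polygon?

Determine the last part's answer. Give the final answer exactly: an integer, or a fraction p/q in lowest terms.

1913

Part I: f(3) = 1*(26) - 3*(-44) - 3*(1) = 155; iterating: f(3)=155, f(4)=209, f(5)=-334, f(6)=-1426, f(7)=-1051, f(8)=4229, f(9)=11660, f(10)=2126; answer 2126
Part II: A1 = 2126; d = 17568; 17568 = 2^5 * 3^2 * 61; sigma = (1 + 2 + 4 + 8 + 16 + 32) * (1 + 3 + 9) * (1 + 61) = 63 * 13 * 62 = 50778; answer 50778
Part III: A2 = 50778; c = -17; cross terms: (-22*-15 - -10*-21)=120, (-10*-11 - -17*-15)=-145, (-17*-36 - 32*-11)=964, (32*32 - 6*-36)=1240, (6*27 - -17*32)=706, (-17*-21 - -22*27)=951; twice the area = |3836| = 3836; area = 1918; boundary points = 6 + 1 + 1 + 2 + 1 + 1 = 12; strictly interior points = area - boundary/2 + 1 = 1913; answer 1913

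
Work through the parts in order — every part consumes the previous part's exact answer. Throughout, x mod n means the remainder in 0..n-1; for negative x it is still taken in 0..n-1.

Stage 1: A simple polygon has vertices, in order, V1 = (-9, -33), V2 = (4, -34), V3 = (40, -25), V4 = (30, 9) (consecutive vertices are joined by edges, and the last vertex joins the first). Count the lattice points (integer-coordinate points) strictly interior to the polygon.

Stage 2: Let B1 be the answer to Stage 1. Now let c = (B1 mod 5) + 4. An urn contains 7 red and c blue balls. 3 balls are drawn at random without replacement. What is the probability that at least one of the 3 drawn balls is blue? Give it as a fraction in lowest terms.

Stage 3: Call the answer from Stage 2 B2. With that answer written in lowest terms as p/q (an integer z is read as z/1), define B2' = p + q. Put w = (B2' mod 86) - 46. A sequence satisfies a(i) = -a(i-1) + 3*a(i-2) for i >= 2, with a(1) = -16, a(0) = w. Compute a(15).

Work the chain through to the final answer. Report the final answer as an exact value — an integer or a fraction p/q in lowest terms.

Stage 1: cross terms: (-9*-34 - 4*-33)=438, (4*-25 - 40*-34)=1260, (40*9 - 30*-25)=1110, (30*-33 - -9*9)=-909; twice the area = |1899| = 1899; area = 1899/2; boundary points = 1 + 9 + 2 + 3 = 15; strictly interior points = area - boundary/2 + 1 = 943; answer 943
Stage 2: B1 = 943; c = 7; total draws C(14,3) = 364; complement C(7,3) = 35; favorable 364 - 35 = 329; P = 47/52; answer 47/52
Stage 3: B2 = 47/52; threaded value p + q = 99; w = -33; a(2) = -1*(-16) + 3*(-33) = -83; iterating: a(2)=-83, a(3)=35, a(4)=-284, a(5)=389, a(6)=-1241, a(7)=2408, a(8)=-6131, a(9)=13355, a(10)=-31748, a(11)=71813, a(12)=-167057, a(13)=382496, a(14)=-883667, a(15)=2031155; answer 2031155

2031155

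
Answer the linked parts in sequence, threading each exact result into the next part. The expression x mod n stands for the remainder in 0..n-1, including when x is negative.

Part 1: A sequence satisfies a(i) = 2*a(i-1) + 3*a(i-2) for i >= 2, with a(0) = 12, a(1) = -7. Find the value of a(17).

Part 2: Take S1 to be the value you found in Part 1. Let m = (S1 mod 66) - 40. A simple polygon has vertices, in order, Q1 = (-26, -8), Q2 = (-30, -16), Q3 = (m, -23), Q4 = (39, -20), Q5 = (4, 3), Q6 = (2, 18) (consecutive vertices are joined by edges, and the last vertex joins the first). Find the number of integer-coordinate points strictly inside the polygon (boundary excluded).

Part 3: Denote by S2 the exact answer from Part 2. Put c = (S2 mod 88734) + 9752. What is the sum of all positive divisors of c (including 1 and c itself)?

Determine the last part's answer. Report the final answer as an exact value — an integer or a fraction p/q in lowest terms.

Part 1: a(2) = 2*(-7) + 3*(12) = 22; iterating: a(2)=22, a(3)=23, a(4)=112, a(5)=293, a(6)=922, a(7)=2723, a(8)=8212, a(9)=24593, a(10)=73822, a(11)=221423, a(12)=664312, a(13)=1992893, a(14)=5978722, a(15)=17936123, a(16)=53808412, a(17)=161425193; answer 161425193
Part 2: S1 = 161425193; m = -23; cross terms: (-26*-16 - -30*-8)=176, (-30*-23 - -23*-16)=322, (-23*-20 - 39*-23)=1357, (39*3 - 4*-20)=197, (4*18 - 2*3)=66, (2*-8 - -26*18)=452; twice the area = |2570| = 2570; area = 1285; boundary points = 4 + 7 + 1 + 1 + 1 + 2 = 16; strictly interior points = area - boundary/2 + 1 = 1278; answer 1278
Part 3: S2 = 1278; c = 11030; 11030 = 2 * 5 * 1103; sigma = (1 + 2) * (1 + 5) * (1 + 1103) = 3 * 6 * 1104 = 19872; answer 19872

19872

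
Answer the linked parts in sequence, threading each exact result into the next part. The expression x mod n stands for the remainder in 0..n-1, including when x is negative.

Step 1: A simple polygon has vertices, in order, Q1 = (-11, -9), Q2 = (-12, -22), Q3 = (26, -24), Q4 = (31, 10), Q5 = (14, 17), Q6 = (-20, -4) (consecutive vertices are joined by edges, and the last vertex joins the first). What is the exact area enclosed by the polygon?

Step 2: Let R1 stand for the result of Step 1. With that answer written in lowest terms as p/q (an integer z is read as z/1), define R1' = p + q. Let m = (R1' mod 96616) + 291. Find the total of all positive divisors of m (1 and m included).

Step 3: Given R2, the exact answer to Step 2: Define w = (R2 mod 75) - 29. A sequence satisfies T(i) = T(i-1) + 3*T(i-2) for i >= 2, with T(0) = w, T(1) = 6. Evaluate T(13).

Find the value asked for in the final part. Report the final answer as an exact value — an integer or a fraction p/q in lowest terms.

-450666

Step 1: cross terms: (-11*-22 - -12*-9)=134, (-12*-24 - 26*-22)=860, (26*10 - 31*-24)=1004, (31*17 - 14*10)=387, (14*-4 - -20*17)=284, (-20*-9 - -11*-4)=136; twice the area = |2805| = 2805; area = 2805/2; answer 2805/2
Step 2: R1 = 2805/2; threaded value p + q = 2807; m = 3098; 3098 = 2 * 1549; sigma = (1 + 2) * (1 + 1549) = 3 * 1550 = 4650; answer 4650
Step 3: R2 = 4650; w = -29; T(2) = 1*(6) + 3*(-29) = -81; iterating: T(2)=-81, T(3)=-63, T(4)=-306, T(5)=-495, T(6)=-1413, T(7)=-2898, T(8)=-7137, T(9)=-15831, T(10)=-37242, T(11)=-84735, T(12)=-196461, T(13)=-450666; answer -450666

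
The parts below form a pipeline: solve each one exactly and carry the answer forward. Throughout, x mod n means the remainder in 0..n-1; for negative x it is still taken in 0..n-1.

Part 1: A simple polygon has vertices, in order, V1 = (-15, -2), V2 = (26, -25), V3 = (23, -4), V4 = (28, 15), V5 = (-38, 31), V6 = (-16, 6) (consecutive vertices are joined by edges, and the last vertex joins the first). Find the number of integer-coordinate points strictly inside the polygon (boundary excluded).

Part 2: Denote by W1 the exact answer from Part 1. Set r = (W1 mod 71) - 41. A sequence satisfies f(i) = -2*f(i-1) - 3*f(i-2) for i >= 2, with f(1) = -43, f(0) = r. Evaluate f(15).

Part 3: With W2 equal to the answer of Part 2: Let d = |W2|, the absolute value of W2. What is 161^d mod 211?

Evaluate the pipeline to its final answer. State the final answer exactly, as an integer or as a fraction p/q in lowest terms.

Part 1: cross terms: (-15*-25 - 26*-2)=427, (26*-4 - 23*-25)=471, (23*15 - 28*-4)=457, (28*31 - -38*15)=1438, (-38*6 - -16*31)=268, (-16*-2 - -15*6)=122; twice the area = |3183| = 3183; area = 3183/2; boundary points = 1 + 3 + 1 + 2 + 1 + 1 = 9; strictly interior points = area - boundary/2 + 1 = 1588; answer 1588
Part 2: W1 = 1588; r = -15; f(2) = -2*(-43) - 3*(-15) = 131; iterating: f(2)=131, f(3)=-133, f(4)=-127, f(5)=653, f(6)=-925, f(7)=-109, f(8)=2993, f(9)=-5659, f(10)=2339, f(11)=12299, f(12)=-31615, f(13)=26333, f(14)=42179, f(15)=-163357; answer -163357
Part 3: W2 = -163357; d = 163357; squarings mod 211: 161^1=161, 161^2=179, 161^4=180, 161^8=117, 161^16=185, 161^32=43, 161^64=161, 161^128=179, 161^256=180, 161^512=117, 161^1024=185, 161^2048=43, 161^4096=161, 161^8192=179, 161^16384=180, 161^32768=117, 161^65536=185, 161^131072=43; 161^163357 = 161^1 * 161^4 * 161^8 * 161^16 * 161^512 * 161^1024 * 161^2048 * 161^4096 * 161^8192 * 161^16384 * 161^131072 = 178 (mod 211); answer 178

178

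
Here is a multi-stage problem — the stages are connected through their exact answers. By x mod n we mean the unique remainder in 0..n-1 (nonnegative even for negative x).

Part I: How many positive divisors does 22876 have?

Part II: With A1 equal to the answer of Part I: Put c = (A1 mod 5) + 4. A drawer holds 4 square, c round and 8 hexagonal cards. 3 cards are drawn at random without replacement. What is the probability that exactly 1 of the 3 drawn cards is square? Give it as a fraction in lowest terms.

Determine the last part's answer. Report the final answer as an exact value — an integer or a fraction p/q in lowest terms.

8/19

Part I: 22876 = 2^2 * 7 * 19 * 43; number of divisors = (2+1) * (1+1) * (1+1) * (1+1) = 24; answer 24
Part II: A1 = 24; c = 8; total draws C(20,3) = 1140; favorable C(4,1)*C(16,2) = 480; P = 8/19; answer 8/19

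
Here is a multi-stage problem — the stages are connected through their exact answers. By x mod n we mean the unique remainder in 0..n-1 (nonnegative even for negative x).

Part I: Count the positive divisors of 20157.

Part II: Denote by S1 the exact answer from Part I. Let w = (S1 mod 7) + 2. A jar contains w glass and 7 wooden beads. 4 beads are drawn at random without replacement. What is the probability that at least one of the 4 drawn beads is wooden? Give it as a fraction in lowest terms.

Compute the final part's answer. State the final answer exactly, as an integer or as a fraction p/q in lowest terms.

140/143

Part I: 20157 = 3 * 6719; number of divisors = (1+1) * (1+1) = 4; answer 4
Part II: S1 = 4; w = 6; total draws C(13,4) = 715; complement C(6,4) = 15; favorable 715 - 15 = 700; P = 140/143; answer 140/143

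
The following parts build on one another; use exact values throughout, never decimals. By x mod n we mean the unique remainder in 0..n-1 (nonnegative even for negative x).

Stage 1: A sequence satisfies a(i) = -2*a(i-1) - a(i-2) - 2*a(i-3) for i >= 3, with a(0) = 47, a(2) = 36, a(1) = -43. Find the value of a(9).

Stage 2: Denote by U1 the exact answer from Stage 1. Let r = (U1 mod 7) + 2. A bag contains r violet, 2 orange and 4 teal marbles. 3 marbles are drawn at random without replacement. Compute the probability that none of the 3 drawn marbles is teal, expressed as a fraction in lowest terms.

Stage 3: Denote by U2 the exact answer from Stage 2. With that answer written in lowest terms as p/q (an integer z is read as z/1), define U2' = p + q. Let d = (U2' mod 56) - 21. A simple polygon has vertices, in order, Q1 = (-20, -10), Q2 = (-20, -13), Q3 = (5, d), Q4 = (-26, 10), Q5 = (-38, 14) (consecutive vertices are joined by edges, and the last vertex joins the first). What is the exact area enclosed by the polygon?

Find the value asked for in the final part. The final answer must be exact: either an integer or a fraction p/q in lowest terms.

965/2

Stage 1: a(3) = -2*(36) - 1*(-43) - 2*(47) = -123; iterating: a(3)=-123, a(4)=296, a(5)=-541, a(6)=1032, a(7)=-2115, a(8)=4280, a(9)=-8509; answer -8509
Stage 2: U1 = -8509; r = 5; total draws C(11,3) = 165; favorable C(7,3) = 35; P = 7/33; answer 7/33
Stage 3: U2 = 7/33; threaded value p + q = 40; d = 19; cross terms: (-20*-13 - -20*-10)=60, (-20*19 - 5*-13)=-315, (5*10 - -26*19)=544, (-26*14 - -38*10)=16, (-38*-10 - -20*14)=660; twice the area = |965| = 965; area = 965/2; answer 965/2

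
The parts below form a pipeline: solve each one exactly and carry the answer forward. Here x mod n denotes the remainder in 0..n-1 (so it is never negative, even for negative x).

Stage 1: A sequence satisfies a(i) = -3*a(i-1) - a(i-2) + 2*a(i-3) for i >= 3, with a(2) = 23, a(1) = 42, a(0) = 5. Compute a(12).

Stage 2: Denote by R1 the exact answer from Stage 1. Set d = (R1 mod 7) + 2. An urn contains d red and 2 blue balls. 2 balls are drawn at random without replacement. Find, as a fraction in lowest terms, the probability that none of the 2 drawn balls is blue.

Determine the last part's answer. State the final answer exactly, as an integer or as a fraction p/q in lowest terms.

Stage 1: a(3) = -3*(23) - 1*(42) + 2*(5) = -101; iterating: a(3)=-101, a(4)=364, a(5)=-945, a(6)=2269, a(7)=-5134, a(8)=11243, a(9)=-24057, a(10)=50660, a(11)=-105437, a(12)=217537; answer 217537
Stage 2: R1 = 217537; d = 7; total draws C(9,2) = 36; favorable C(7,2) = 21; P = 7/12; answer 7/12

7/12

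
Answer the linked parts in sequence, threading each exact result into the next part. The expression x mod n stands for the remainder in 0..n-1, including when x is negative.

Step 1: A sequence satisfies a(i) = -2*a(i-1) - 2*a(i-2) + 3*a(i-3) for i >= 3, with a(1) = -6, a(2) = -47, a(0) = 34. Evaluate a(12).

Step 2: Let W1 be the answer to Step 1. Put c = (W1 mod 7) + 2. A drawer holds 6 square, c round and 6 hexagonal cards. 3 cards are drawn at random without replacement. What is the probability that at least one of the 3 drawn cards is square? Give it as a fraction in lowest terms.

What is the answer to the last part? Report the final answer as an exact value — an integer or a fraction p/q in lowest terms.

Step 1: a(3) = -2*(-47) - 2*(-6) + 3*(34) = 208; iterating: a(3)=208, a(4)=-340, a(5)=123, a(6)=1058, a(7)=-3382, a(8)=5017, a(9)=-96, a(10)=-19988, a(11)=55219, a(12)=-70750; answer -70750
Step 2: W1 = -70750; c = 8; total draws C(20,3) = 1140; complement C(14,3) = 364; favorable 1140 - 364 = 776; P = 194/285; answer 194/285

194/285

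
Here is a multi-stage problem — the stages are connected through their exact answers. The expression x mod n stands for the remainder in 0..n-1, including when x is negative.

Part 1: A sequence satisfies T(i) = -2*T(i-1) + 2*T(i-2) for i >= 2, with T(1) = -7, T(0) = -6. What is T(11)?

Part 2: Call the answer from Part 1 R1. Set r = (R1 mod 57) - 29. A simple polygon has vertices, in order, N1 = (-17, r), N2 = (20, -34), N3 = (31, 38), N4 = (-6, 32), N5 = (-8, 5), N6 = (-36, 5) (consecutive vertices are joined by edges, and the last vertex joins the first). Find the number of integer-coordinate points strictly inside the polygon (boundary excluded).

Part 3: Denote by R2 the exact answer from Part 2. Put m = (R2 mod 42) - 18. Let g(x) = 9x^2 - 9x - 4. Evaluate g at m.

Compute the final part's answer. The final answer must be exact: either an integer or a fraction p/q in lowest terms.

Part 1: T(2) = -2*(-7) + 2*(-6) = 2; iterating: T(2)=2, T(3)=-18, T(4)=40, T(5)=-116, T(6)=312, T(7)=-856, T(8)=2336, T(9)=-6384, T(10)=17440, T(11)=-47648; answer -47648
Part 2: R1 = -47648; r = -25; cross terms: (-17*-34 - 20*-25)=1078, (20*38 - 31*-34)=1814, (31*32 - -6*38)=1220, (-6*5 - -8*32)=226, (-8*5 - -36*5)=140, (-36*-25 - -17*5)=985; twice the area = |5463| = 5463; area = 5463/2; boundary points = 1 + 1 + 1 + 1 + 28 + 1 = 33; strictly interior points = area - boundary/2 + 1 = 2716; answer 2716
Part 3: R2 = 2716; m = 10; 9*(10)^2 - 9*(10)^1 - 4 = (900) + (-90) + (-4) = 806; answer 806

806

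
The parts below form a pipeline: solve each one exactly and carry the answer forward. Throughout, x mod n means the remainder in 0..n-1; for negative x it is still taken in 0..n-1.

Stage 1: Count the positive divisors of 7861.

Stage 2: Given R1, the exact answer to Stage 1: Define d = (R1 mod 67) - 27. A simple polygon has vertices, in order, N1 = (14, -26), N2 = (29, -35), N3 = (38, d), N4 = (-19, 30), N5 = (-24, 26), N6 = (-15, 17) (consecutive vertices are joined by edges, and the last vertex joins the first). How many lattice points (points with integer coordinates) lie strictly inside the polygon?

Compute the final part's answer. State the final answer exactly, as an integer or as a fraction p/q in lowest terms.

Stage 1: 7861 = 7 * 1123; number of divisors = (1+1) * (1+1) = 4; answer 4
Stage 2: R1 = 4; d = -23; cross terms: (14*-35 - 29*-26)=264, (29*-23 - 38*-35)=663, (38*30 - -19*-23)=703, (-19*26 - -24*30)=226, (-24*17 - -15*26)=-18, (-15*-26 - 14*17)=152; twice the area = |1990| = 1990; area = 995; boundary points = 3 + 3 + 1 + 1 + 9 + 1 = 18; strictly interior points = area - boundary/2 + 1 = 987; answer 987

987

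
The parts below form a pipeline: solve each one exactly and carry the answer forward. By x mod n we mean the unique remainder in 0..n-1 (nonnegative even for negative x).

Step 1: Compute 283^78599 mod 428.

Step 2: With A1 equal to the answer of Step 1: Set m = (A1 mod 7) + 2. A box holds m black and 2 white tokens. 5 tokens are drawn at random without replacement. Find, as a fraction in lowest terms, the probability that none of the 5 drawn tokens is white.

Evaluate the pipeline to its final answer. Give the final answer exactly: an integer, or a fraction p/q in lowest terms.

Step 1: squarings mod 428: 283^1=283, 283^2=53, 283^4=241, 283^8=301, 283^16=293, 283^32=249, 283^64=369, 283^128=57, 283^256=253, 283^512=237, 283^1024=101, 283^2048=357, 283^4096=333, 283^8192=37, 283^16384=85, 283^32768=377, 283^65536=33; 283^78599 = 283^1 * 283^2 * 283^4 * 283^256 * 283^512 * 283^4096 * 283^8192 * 283^65536 = 215 (mod 428); answer 215
Step 2: A1 = 215; m = 7; total draws C(9,5) = 126; favorable C(7,5) = 21; P = 1/6; answer 1/6

1/6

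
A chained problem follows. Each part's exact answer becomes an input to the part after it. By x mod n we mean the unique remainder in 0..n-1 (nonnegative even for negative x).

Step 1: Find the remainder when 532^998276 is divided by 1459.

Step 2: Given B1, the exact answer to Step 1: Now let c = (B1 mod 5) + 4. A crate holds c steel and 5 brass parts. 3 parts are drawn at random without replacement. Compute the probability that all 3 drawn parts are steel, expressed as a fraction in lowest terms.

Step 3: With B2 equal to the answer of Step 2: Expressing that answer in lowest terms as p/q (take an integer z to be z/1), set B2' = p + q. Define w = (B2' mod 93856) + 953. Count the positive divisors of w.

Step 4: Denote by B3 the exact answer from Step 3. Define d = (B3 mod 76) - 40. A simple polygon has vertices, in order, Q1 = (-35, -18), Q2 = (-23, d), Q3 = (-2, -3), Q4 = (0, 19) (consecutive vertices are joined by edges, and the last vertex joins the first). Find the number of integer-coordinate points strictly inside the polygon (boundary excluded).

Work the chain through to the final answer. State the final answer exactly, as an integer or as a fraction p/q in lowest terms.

699

Step 1: squarings mod 1459: 532^1=532, 532^2=1437, 532^4=484, 532^8=816, 532^16=552, 532^32=1232, 532^64=464, 532^128=823, 532^256=353, 532^512=594, 532^1024=1217, 532^2048=204, 532^4096=764, 532^8192=96, 532^16384=462, 532^32768=430, 532^65536=1066, 532^131072=1254, 532^262144=1173, 532^524288=92; 532^998276 = 532^4 * 532^128 * 532^256 * 532^512 * 532^2048 * 532^4096 * 532^8192 * 532^65536 * 532^131072 * 532^262144 * 532^524288 = 374 (mod 1459); answer 374
Step 2: B1 = 374; c = 8; total draws C(13,3) = 286; favorable C(8,3) = 56; P = 28/143; answer 28/143
Step 3: B2 = 28/143; threaded value p + q = 171; w = 1124; 1124 = 2^2 * 281; number of divisors = (2+1) * (1+1) = 6; answer 6
Step 4: B3 = 6; d = -34; cross terms: (-35*-34 - -23*-18)=776, (-23*-3 - -2*-34)=1, (-2*19 - 0*-3)=-38, (0*-18 - -35*19)=665; twice the area = |1404| = 1404; area = 702; boundary points = 4 + 1 + 2 + 1 = 8; strictly interior points = area - boundary/2 + 1 = 699; answer 699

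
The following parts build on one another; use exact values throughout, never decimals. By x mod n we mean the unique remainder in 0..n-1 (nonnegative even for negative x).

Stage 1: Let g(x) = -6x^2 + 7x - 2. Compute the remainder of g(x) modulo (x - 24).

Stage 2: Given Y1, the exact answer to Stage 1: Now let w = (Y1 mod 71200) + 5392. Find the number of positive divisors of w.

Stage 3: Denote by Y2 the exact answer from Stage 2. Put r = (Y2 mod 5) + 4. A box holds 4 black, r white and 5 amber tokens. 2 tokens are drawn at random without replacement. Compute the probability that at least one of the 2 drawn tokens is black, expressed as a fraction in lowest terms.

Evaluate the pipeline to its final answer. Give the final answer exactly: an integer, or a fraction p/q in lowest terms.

46/91

Stage 1: remainder = value at the root: -6*(24)^2 + 7*(24)^1 - 2 = (-3456) + (168) + (-2) = -3290; answer -3290
Stage 2: Y1 = -3290; w = 73302; 73302 = 2 * 3 * 19 * 643; number of divisors = (1+1) * (1+1) * (1+1) * (1+1) = 16; answer 16
Stage 3: Y2 = 16; r = 5; total draws C(14,2) = 91; complement C(10,2) = 45; favorable 91 - 45 = 46; P = 46/91; answer 46/91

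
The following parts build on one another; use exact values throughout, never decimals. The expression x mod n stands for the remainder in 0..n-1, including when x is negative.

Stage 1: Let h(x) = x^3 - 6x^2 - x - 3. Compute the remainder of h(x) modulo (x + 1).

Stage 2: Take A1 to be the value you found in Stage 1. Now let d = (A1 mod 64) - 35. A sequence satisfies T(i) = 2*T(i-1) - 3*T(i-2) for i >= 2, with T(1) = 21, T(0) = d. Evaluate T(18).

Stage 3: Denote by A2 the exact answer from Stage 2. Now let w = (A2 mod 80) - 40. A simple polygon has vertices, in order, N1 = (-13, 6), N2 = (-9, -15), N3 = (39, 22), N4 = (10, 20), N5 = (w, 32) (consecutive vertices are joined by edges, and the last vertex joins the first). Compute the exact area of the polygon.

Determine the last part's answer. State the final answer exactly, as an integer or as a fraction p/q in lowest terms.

1036

Stage 1: remainder = value at the root: 1*(-1)^3 - 6*(-1)^2 - 1*(-1)^1 - 3 = (-1) + (-6) + (1) + (-3) = -9; answer -9
Stage 2: A1 = -9; d = 20; T(2) = 2*(21) - 3*(20) = -18; iterating: T(2)=-18, T(3)=-99, T(4)=-144, T(5)=9, T(6)=450, T(7)=873, T(8)=396, T(9)=-1827, T(10)=-4842, T(11)=-4203, T(12)=6120, T(13)=24849, T(14)=31338, T(15)=-11871, T(16)=-117756, T(17)=-199899, T(18)=-46530; answer -46530
Stage 3: A2 = -46530; w = -10; cross terms: (-13*-15 - -9*6)=249, (-9*22 - 39*-15)=387, (39*20 - 10*22)=560, (10*32 - -10*20)=520, (-10*6 - -13*32)=356; twice the area = |2072| = 2072; area = 1036; answer 1036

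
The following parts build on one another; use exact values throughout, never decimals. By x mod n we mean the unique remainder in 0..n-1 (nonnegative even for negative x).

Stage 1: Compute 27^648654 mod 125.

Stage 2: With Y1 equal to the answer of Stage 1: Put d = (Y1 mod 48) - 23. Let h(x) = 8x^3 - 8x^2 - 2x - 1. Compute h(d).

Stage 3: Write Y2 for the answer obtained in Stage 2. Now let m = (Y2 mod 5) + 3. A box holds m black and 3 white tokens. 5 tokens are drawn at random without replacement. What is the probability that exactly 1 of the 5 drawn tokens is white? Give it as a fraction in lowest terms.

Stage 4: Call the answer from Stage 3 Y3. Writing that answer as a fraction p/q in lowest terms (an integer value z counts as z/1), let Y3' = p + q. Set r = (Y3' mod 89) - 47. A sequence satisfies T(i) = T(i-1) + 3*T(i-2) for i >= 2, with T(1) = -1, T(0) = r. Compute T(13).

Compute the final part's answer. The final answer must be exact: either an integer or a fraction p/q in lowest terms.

429311

Stage 1: squarings mod 125: 27^1=27, 27^2=104, 27^4=66, 27^8=106, 27^16=111, 27^32=71, 27^64=41, 27^128=56, 27^256=11, 27^512=121, 27^1024=16, 27^2048=6, 27^4096=36, 27^8192=46, 27^16384=116, 27^32768=81, 27^65536=61, 27^131072=96, 27^262144=91, 27^524288=31; 27^648654 = 27^2 * 27^4 * 27^8 * 27^64 * 27^128 * 27^256 * 27^1024 * 27^8192 * 27^16384 * 27^32768 * 27^65536 * 27^524288 = 59 (mod 125); answer 59
Stage 2: Y1 = 59; d = -12; 8*(-12)^3 - 8*(-12)^2 - 2*(-12)^1 - 1 = (-13824) + (-1152) + (24) + (-1) = -14953; answer -14953
Stage 3: Y2 = -14953; m = 5; total draws C(8,5) = 56; favorable C(3,1)*C(5,4) = 15; P = 15/56; answer 15/56
Stage 4: Y3 = 15/56; threaded value p + q = 71; r = 24; T(2) = 1*(-1) + 3*(24) = 71; iterating: T(2)=71, T(3)=68, T(4)=281, T(5)=485, T(6)=1328, T(7)=2783, T(8)=6767, T(9)=15116, T(10)=35417, T(11)=80765, T(12)=187016, T(13)=429311; answer 429311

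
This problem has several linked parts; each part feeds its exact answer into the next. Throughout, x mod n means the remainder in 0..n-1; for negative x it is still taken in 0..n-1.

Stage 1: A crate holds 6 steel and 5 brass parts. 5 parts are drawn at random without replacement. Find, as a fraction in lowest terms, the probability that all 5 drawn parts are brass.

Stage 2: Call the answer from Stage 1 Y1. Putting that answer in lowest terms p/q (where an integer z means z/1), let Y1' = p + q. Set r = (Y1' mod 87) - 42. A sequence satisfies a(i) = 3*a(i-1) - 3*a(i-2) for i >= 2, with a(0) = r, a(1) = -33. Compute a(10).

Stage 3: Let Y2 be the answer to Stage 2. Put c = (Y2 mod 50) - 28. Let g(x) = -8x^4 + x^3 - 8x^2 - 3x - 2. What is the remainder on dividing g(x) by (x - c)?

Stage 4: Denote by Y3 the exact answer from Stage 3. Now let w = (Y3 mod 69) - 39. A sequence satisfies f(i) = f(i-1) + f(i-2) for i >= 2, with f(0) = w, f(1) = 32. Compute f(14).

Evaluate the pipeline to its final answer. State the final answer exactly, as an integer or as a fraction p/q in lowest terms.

Stage 1: total draws C(11,5) = 462; favorable C(5,5) = 1; P = 1/462; answer 1/462
Stage 2: Y1 = 1/462; threaded value p + q = 463; r = -14; a(2) = 3*(-33) - 3*(-14) = -57; iterating: a(2)=-57, a(3)=-72, a(4)=-45, a(5)=81, a(6)=378, a(7)=891, a(8)=1539, a(9)=1944, a(10)=1215; answer 1215
Stage 3: Y2 = 1215; c = -13; remainder = value at the root: -8*(-13)^4 + 1*(-13)^3 - 8*(-13)^2 - 3*(-13)^1 - 2 = (-228488) + (-2197) + (-1352) + (39) + (-2) = -232000; answer -232000
Stage 4: Y3 = -232000; w = 8; f(2) = 1*(32) + 1*(8) = 40; iterating: f(2)=40, f(3)=72, f(4)=112, f(5)=184, f(6)=296, f(7)=480, f(8)=776, f(9)=1256, f(10)=2032, f(11)=3288, f(12)=5320, f(13)=8608, f(14)=13928; answer 13928

13928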